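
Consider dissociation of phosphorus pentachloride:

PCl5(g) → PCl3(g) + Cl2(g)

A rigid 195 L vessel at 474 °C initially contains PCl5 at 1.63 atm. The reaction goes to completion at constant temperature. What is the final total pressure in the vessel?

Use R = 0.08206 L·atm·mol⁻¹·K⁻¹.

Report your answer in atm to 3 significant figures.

3.26 atm

Rigid vessel, constant T ⇒ P scales with total gas moles (1 → 2).
P_final = (2/1) × 1.63 = 3.260 atm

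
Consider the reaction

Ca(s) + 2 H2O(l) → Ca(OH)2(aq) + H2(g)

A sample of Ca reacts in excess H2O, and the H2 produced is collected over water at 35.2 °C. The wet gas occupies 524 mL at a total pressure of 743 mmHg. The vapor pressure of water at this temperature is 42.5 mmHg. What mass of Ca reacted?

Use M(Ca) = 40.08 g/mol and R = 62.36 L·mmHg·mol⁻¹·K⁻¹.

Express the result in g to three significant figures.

0.765 g

P(H2) = 743 − 42.5 = 700.5 mmHg
n(H2) = PV/RT = (700.5 × 0.5240) / (62.36 × 308.35) = 0.01909 mol
n(Ca) = (1/1) × 0.01909 = 0.01909 mol
m(Ca) = 0.01909 × 40.08 = 0.7651 g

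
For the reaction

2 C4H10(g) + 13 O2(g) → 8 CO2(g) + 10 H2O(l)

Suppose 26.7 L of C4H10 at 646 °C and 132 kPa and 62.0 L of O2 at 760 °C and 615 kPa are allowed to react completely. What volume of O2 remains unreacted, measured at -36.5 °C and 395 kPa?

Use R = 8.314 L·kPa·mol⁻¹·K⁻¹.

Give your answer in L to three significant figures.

n(C4H10) = PV/RT = (132 × 26.7) / (8.314 × 919.15) = 0.4612 mol
n(O2) = PV/RT = (615 × 62.0) / (8.314 × 1033.15) = 4.439 mol
For 0.4612 mol C4H10, stoichiometry requires (13/2) × 0.4612 = 2.998 mol O2; 4.439 mol is available, so C4H10 is limiting.
n(O2) consumed = (13/2) × 0.4612 = 2.998 mol; remaining = 4.439 − 2.998 = 1.441 mol
V(O2) = nRT/P = 1.441 × 8.314 × 236.65 / 395 = 7.178 L

7.18 L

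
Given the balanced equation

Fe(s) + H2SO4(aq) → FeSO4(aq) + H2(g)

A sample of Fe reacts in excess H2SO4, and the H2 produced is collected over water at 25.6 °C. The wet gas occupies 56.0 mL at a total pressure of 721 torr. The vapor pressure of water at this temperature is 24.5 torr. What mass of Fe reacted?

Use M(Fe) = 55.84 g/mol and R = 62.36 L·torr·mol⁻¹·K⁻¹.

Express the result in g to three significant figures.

P(H2) = 721 − 24.5 = 696.5 torr
n(H2) = PV/RT = (696.5 × 0.05600) / (62.36 × 298.75) = 0.002094 mol
n(Fe) = (1/1) × 0.002094 = 0.002094 mol
m(Fe) = 0.002094 × 55.84 = 0.1169 g

0.117 g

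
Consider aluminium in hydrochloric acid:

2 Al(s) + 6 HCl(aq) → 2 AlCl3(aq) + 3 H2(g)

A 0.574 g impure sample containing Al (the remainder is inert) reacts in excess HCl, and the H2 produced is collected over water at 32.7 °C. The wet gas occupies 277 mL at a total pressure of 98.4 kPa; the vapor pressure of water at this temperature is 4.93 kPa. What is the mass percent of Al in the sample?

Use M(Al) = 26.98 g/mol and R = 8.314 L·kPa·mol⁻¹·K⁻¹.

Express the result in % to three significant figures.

31.9 %

P(H2) = 98.4 − 4.93 = 93.47 kPa
n(H2) = PV/RT = (93.47 × 0.2770) / (8.314 × 305.85) = 0.01018 mol
n(Al) = (2/3) × 0.01018 = 0.006787 mol
m(Al) = 0.006787 × 26.98 = 0.1831 g
%Al = 0.1831 / 0.574 × 100 = 31.90%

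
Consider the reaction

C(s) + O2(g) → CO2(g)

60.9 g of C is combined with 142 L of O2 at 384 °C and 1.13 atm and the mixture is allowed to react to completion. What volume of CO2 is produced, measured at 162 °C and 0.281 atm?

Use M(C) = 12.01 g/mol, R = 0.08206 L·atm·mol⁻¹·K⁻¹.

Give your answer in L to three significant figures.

n(C) = 60.9 / 12.01 = 5.071 mol
n(O2) = PV/RT = (1.13 × 142) / (0.08206 × 657.15) = 2.976 mol
For 5.071 mol C, stoichiometry requires (1/1) × 5.071 = 5.071 mol O2; 2.976 mol is available, so O2 is limiting.
n(CO2) = (1/1) × 2.976 = 2.976 mol
V(CO2) = nRT/P = 2.976 × 0.08206 × 435.15 / 0.281 = 378.2 L

378 L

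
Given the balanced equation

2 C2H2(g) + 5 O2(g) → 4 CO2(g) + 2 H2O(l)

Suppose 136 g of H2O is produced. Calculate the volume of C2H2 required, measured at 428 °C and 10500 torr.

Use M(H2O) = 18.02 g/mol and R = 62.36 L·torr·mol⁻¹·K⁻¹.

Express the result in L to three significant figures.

31.4 L

n(H2O) = 136.0 / 18.02 = 7.547 mol
n(C2H2) = (2/2) × 7.547 = 7.547 mol
V = nRT/P = 7.547 × 62.36 × 701.15 / 10500 = 31.43 L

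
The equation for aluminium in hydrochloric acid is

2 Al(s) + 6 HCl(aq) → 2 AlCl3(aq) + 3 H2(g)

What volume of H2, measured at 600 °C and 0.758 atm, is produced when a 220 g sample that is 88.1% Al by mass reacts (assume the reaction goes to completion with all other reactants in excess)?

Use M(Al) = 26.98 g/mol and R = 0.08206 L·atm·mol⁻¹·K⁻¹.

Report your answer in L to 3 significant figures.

mass of Al = 220 × 88.1/100 = 193.8 g
n(Al) = 193.8 / 26.98 = 7.183 mol
n(H2) = (3/2) × 7.183 = 10.77 mol
V = nRT/P = 10.77 × 0.08206 × 873.15 / 0.758 = 1018 L

1020 L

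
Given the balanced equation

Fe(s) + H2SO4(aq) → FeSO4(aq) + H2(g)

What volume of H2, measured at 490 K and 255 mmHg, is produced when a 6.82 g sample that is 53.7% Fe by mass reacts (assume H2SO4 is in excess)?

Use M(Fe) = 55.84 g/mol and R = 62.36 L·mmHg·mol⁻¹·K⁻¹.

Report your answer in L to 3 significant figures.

mass of Fe = 6.82 × 53.7/100 = 3.662 g
n(Fe) = 3.662 / 55.84 = 0.06558 mol
n(H2) = (1/1) × 0.06558 = 0.06558 mol
V = nRT/P = 0.06558 × 62.36 × 490 / 255 = 7.858 L

7.86 L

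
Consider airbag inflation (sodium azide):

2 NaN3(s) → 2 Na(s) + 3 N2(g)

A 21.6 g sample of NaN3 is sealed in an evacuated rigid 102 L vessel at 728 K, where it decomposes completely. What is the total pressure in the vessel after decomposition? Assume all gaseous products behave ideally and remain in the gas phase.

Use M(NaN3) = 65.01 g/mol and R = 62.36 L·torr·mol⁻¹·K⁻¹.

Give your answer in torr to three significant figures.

n(NaN3) = 21.6 / 65.01 = 0.3323 mol
n(gas produced) = (3/2) × 0.3323 = 0.4984 mol
P = nRT/V = 0.4984 × 62.36 × 728 / 102 = 221.8 torr

222 torr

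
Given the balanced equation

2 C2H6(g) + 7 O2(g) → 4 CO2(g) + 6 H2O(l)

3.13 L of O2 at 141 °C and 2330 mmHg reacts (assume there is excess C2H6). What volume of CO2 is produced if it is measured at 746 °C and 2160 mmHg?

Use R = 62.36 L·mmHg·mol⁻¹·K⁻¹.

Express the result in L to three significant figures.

n(O2) = PV/RT = (2330 × 3.13) / (62.36 × 414.15) = 0.2824 mol
n(CO2) = (4/7) × 0.2824 = 0.1614 mol
V = nRT/P = 0.1614 × 62.36 × 1019.15 / 2160 = 4.749 L

4.75 L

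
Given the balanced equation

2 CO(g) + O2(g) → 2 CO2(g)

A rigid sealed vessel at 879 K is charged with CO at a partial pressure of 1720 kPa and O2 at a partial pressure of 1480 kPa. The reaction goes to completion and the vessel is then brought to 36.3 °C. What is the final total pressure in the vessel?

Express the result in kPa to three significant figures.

824 kPa

With V and T fixed, P_i ∝ n_i, so the mole ratios apply directly to partial pressures at 879 K.
P(O2) required for 1720 kPa of CO = (1/2) × 1720 = 860.0 kPa; available 1480 kPa, so CO is limiting.
P(O2) remaining = 1480 − (1/2) × 1720 = 620.0 kPa
P(gaseous products) = (2)/2 × 1720 = 1720 kPa
P_total at 879 K = 620.0 + 1720 = 2340 kPa
Scaling to 36.3 °C: P = 2340 × 309.45/879 = 823.8 kPa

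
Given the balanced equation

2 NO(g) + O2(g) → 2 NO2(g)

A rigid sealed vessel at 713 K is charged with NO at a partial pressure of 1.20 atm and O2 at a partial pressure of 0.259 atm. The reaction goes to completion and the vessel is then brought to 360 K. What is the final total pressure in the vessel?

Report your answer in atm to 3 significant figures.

At constant V, partial pressures at 713 K are proportional to moles, so apply stoichiometry directly to pressures.
P(O2) required for 1.20 atm of NO = (1/2) × 1.20 = 0.6000 atm; available 0.259 atm, so O2 is limiting.
P(NO) remaining = 1.20 − (2/1) × 0.259 = 0.6820 atm
P(gaseous products) = (2)/1 × 0.259 = 0.5180 atm
P_total at 713 K = 0.6820 + 0.5180 = 1.200 atm
Scaling to 360 K: P = 1.200 × 360/713 = 0.6059 atm

0.606 atm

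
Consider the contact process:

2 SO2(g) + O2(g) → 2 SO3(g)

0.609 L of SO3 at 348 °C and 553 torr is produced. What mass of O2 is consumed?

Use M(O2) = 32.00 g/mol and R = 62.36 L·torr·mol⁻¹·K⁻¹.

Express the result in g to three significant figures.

n(SO3) = PV/RT = (553 × 0.609) / (62.36 × 621.15) = 0.008694 mol
n(O2) = (1/2) × 0.008694 = 0.004347 mol
m(O2) = 0.004347 × 32.00 = 0.1391 g

0.139 g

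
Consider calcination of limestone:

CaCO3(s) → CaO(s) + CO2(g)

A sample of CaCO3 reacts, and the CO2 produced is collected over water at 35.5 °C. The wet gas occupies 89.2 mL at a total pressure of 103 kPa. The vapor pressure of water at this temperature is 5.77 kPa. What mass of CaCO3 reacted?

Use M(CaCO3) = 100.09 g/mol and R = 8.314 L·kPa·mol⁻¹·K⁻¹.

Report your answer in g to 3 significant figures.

P(CO2) = 103 − 5.77 = 97.23 kPa
n(CO2) = PV/RT = (97.23 × 0.08920) / (8.314 × 308.65) = 0.003380 mol
n(CaCO3) = (1/1) × 0.003380 = 0.003380 mol
m(CaCO3) = 0.003380 × 100.09 = 0.3383 g

0.338 g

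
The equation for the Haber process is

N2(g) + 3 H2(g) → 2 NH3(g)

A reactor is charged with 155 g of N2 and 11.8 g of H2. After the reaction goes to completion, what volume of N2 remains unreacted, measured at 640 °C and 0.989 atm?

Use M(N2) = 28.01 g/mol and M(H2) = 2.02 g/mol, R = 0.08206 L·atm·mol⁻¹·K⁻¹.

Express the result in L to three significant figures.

272 L

n(N2) = 155 / 28.01 = 5.534 mol
n(H2) = 11.8 / 2.02 = 5.842 mol
For 5.534 mol N2, stoichiometry requires (3/1) × 5.534 = 16.60 mol H2; 5.842 mol is available, so H2 is limiting.
n(N2) consumed = (1/3) × 5.842 = 1.947 mol; remaining = 5.534 − 1.947 = 3.587 mol
V(N2) = nRT/P = 3.587 × 0.08206 × 913.15 / 0.989 = 271.8 L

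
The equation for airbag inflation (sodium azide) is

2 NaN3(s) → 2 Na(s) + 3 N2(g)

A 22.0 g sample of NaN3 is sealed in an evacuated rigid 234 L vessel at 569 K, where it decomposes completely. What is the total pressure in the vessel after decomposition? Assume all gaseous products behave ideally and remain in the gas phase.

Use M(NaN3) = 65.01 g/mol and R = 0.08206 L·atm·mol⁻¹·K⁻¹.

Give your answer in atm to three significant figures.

0.101 atm

n(NaN3) = 22.0 / 65.01 = 0.3384 mol
n(gas produced) = (3/2) × 0.3384 = 0.5076 mol
P = nRT/V = 0.5076 × 0.08206 × 569 / 234 = 0.1013 atm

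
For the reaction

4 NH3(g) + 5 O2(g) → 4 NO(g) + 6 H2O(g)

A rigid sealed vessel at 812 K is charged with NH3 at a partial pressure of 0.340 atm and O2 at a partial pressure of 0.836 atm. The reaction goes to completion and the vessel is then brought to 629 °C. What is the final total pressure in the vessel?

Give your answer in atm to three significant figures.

1.40 atm

At constant V, partial pressures at 812 K are proportional to moles, so apply stoichiometry directly to pressures.
P(O2) required for 0.340 atm of NH3 = (5/4) × 0.340 = 0.4250 atm; available 0.836 atm, so NH3 is limiting.
P(O2) remaining = 0.836 − (5/4) × 0.340 = 0.4110 atm
P(gaseous products) = (4+6)/4 × 0.340 = 0.8500 atm
P_total at 812 K = 0.4110 + 0.8500 = 1.261 atm
Scaling to 629 °C: P = 1.261 × 902.15/812 = 1.401 atm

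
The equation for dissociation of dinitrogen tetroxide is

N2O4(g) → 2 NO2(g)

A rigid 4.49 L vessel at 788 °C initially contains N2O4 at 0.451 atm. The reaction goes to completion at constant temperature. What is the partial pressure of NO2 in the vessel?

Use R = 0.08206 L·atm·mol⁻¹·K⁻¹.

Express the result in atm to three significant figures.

n(N2O4)₀ = PV/RT = (0.451 × 4.49) / (0.08206 × 1061.15) = 0.02325 mol
n(NO2) = (2/1) × 0.02325 = 0.04650 mol
P(NO2) = nRT/V = 0.04650 × 0.08206 × 1061.15 / 4.49 = 0.9018 atm

0.902 atm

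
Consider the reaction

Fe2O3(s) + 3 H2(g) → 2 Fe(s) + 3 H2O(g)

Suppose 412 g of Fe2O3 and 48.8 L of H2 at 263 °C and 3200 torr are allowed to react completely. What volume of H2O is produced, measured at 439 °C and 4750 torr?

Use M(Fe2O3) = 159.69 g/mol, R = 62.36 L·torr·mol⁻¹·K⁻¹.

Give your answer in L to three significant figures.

n(Fe2O3) = 412 / 159.69 = 2.580 mol
n(H2) = PV/RT = (3200 × 48.8) / (62.36 × 536.15) = 4.671 mol
For 2.580 mol Fe2O3, stoichiometry requires (3/1) × 2.580 = 7.740 mol H2; 4.671 mol is available, so H2 is limiting.
n(H2O) = (3/3) × 4.671 = 4.671 mol
V(H2O) = nRT/P = 4.671 × 62.36 × 712.15 / 4750 = 43.67 L

43.7 L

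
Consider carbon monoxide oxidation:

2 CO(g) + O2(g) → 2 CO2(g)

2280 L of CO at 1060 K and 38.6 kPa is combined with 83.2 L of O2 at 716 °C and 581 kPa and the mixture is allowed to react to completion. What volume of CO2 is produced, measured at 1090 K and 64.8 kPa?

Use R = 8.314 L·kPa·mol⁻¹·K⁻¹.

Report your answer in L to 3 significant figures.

1400 L

n(CO) = PV/RT = (38.6 × 2280) / (8.314 × 1060) = 9.986 mol
n(O2) = PV/RT = (581 × 83.2) / (8.314 × 989.15) = 5.878 mol
For 9.986 mol CO, stoichiometry requires (1/2) × 9.986 = 4.993 mol O2; 5.878 mol is available, so CO is limiting.
n(CO2) = (2/2) × 9.986 = 9.986 mol
V(CO2) = nRT/P = 9.986 × 8.314 × 1090 / 64.8 = 1397 L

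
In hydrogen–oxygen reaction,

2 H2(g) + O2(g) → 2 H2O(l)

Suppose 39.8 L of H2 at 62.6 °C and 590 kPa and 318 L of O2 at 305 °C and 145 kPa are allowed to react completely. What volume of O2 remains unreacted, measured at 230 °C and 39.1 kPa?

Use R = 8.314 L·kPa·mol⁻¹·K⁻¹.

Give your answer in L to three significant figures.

n(H2) = PV/RT = (590 × 39.8) / (8.314 × 335.75) = 8.412 mol
n(O2) = PV/RT = (145 × 318) / (8.314 × 578.15) = 9.593 mol
For 8.412 mol H2, stoichiometry requires (1/2) × 8.412 = 4.206 mol O2; 9.593 mol is available, so H2 is limiting.
n(O2) consumed = (1/2) × 8.412 = 4.206 mol; remaining = 9.593 − 4.206 = 5.387 mol
V(O2) = nRT/P = 5.387 × 8.314 × 503.15 / 39.1 = 576.3 L

576 L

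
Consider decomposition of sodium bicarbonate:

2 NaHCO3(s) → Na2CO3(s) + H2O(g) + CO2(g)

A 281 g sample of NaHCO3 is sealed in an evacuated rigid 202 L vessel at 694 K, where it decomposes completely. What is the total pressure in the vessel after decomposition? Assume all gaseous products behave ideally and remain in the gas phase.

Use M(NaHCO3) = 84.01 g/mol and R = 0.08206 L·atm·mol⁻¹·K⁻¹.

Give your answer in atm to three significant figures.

0.943 atm

n(NaHCO3) = 281 / 84.01 = 3.345 mol
n(gas produced) = (2/2) × 3.345 = 3.345 mol
P = nRT/V = 3.345 × 0.08206 × 694 / 202 = 0.9431 atm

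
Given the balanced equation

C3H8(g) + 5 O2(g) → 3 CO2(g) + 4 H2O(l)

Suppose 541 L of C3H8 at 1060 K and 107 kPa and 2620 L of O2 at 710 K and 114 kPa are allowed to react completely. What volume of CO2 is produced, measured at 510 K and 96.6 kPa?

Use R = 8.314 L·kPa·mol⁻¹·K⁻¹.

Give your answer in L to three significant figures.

n(C3H8) = PV/RT = (107 × 541) / (8.314 × 1060) = 6.568 mol
n(O2) = PV/RT = (114 × 2620) / (8.314 × 710) = 50.60 mol
For 6.568 mol C3H8, stoichiometry requires (5/1) × 6.568 = 32.84 mol O2; 50.60 mol is available, so C3H8 is limiting.
n(CO2) = (3/1) × 6.568 = 19.70 mol
V(CO2) = nRT/P = 19.70 × 8.314 × 510 / 96.6 = 864.7 L

865 L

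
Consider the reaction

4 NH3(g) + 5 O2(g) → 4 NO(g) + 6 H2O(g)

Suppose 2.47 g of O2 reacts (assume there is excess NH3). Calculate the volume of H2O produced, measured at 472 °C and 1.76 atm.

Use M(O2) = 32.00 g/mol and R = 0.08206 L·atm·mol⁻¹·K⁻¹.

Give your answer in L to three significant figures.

n(O2) = 2.470 / 32.00 = 0.07719 mol
n(H2O) = (6/5) × 0.07719 = 0.09263 mol
V = nRT/P = 0.09263 × 0.08206 × 745.15 / 1.76 = 3.218 L

3.22 L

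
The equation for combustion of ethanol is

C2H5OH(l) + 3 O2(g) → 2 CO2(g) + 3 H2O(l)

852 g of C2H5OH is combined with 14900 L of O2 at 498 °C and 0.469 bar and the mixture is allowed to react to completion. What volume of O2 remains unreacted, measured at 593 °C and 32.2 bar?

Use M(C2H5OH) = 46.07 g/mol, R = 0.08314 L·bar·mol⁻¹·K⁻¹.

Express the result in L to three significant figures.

n(C2H5OH) = 852 / 46.07 = 18.49 mol
n(O2) = PV/RT = (0.469 × 14900) / (0.08314 × 771.15) = 109.0 mol
For 18.49 mol C2H5OH, stoichiometry requires (3/1) × 18.49 = 55.47 mol O2; 109.0 mol is available, so C2H5OH is limiting.
n(O2) consumed = (3/1) × 18.49 = 55.47 mol; remaining = 109.0 − 55.47 = 53.53 mol
V(O2) = nRT/P = 53.53 × 0.08314 × 866.15 / 32.2 = 119.7 L

120 L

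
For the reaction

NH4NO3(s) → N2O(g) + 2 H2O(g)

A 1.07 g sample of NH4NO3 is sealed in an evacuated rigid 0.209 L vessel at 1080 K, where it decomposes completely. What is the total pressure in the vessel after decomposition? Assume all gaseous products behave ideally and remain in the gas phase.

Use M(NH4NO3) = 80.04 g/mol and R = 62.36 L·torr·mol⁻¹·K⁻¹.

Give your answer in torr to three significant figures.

n(NH4NO3) = 1.07 / 80.04 = 0.01337 mol
n(gas produced) = (3/1) × 0.01337 = 0.04011 mol
P = nRT/V = 0.04011 × 62.36 × 1080 / 0.209 = 12930 torr

12900 torr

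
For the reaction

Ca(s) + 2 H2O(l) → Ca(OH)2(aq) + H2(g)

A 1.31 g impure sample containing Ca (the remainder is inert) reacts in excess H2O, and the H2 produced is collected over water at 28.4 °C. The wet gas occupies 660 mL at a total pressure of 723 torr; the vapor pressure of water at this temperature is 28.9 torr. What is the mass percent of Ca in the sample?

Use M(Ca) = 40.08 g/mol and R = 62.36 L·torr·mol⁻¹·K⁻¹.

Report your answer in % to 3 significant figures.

P(H2) = 723 − 28.9 = 694.1 torr
n(H2) = PV/RT = (694.1 × 0.6600) / (62.36 × 301.55) = 0.02436 mol
n(Ca) = (1/1) × 0.02436 = 0.02436 mol
m(Ca) = 0.02436 × 40.08 = 0.9763 g
%Ca = 0.9763 / 1.31 × 100 = 74.53%

74.5 %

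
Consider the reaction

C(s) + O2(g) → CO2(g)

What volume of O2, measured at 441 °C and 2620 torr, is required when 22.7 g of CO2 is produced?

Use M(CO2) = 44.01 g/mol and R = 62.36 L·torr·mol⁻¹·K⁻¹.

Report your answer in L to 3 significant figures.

n(CO2) = 22.70 / 44.01 = 0.5158 mol
n(O2) = (1/1) × 0.5158 = 0.5158 mol
V = nRT/P = 0.5158 × 62.36 × 714.15 / 2620 = 8.767 L

8.77 L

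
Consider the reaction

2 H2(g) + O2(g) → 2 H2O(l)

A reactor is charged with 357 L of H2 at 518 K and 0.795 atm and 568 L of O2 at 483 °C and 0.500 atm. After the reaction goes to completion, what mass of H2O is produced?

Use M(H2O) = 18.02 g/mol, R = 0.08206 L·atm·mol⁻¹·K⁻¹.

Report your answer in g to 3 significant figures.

120 g

n(H2) = PV/RT = (0.795 × 357) / (0.08206 × 518) = 6.677 mol
n(O2) = PV/RT = (0.500 × 568) / (0.08206 × 756.15) = 4.577 mol
For 6.677 mol H2, stoichiometry requires (1/2) × 6.677 = 3.338 mol O2; 4.577 mol is available, so H2 is limiting.
n(H2O) = (2/2) × 6.677 = 6.677 mol
m(H2O) = 6.677 × 18.02 = 120.3 g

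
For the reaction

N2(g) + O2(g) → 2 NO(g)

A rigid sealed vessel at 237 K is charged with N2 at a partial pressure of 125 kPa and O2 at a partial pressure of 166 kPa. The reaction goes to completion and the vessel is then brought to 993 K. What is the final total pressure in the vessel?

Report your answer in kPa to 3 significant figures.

With V and T fixed, P_i ∝ n_i, so the mole ratios apply directly to partial pressures at 237 K.
P(O2) required for 125 kPa of N2 = (1/1) × 125 = 125.0 kPa; available 166 kPa, so N2 is limiting.
P(O2) remaining = 166 − (1/1) × 125 = 41.00 kPa
P(gaseous products) = (2)/1 × 125 = 250.0 kPa
P_total at 237 K = 41.00 + 250.0 = 291.0 kPa
Scaling to 993 K: P = 291.0 × 993/237 = 1219 kPa

1220 kPa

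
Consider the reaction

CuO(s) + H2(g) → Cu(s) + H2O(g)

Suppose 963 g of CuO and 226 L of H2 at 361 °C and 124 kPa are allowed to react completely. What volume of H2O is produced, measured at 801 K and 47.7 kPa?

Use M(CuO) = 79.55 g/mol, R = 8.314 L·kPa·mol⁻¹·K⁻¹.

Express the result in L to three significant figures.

742 L

n(CuO) = 963 / 79.55 = 12.11 mol
n(H2) = PV/RT = (124 × 226) / (8.314 × 634.15) = 5.315 mol
For 12.11 mol CuO, stoichiometry requires (1/1) × 12.11 = 12.11 mol H2; 5.315 mol is available, so H2 is limiting.
n(H2O) = (1/1) × 5.315 = 5.315 mol
V(H2O) = nRT/P = 5.315 × 8.314 × 801 / 47.7 = 742.0 L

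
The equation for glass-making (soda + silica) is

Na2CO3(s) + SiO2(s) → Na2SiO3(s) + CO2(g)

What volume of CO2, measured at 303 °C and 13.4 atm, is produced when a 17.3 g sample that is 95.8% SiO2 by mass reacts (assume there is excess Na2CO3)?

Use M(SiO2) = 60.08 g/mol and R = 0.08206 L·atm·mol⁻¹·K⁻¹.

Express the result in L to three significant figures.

mass of SiO2 = 17.3 × 95.8/100 = 16.57 g
n(SiO2) = 16.57 / 60.08 = 0.2758 mol
n(CO2) = (1/1) × 0.2758 = 0.2758 mol
V = nRT/P = 0.2758 × 0.08206 × 576.15 / 13.4 = 0.9731 L

0.973 L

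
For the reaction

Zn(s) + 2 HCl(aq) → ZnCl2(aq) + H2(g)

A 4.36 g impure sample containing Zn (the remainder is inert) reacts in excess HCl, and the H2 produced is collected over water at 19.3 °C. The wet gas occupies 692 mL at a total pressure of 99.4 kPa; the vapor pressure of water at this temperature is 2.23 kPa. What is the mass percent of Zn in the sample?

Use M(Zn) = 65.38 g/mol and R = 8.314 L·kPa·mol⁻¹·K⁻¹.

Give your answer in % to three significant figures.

P(H2) = 99.4 − 2.23 = 97.17 kPa
n(H2) = PV/RT = (97.17 × 0.6920) / (8.314 × 292.45) = 0.02766 mol
n(Zn) = (1/1) × 0.02766 = 0.02766 mol
m(Zn) = 0.02766 × 65.38 = 1.808 g
%Zn = 1.808 / 4.36 × 100 = 41.47%

41.5 %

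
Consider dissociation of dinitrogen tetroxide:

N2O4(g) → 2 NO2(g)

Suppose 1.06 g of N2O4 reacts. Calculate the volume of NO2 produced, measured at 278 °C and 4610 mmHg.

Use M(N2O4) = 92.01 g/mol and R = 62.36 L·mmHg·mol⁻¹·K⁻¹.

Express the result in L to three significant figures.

n(N2O4) = 1.060 / 92.01 = 0.01152 mol
n(NO2) = (2/1) × 0.01152 = 0.02304 mol
V = nRT/P = 0.02304 × 62.36 × 551.15 / 4610 = 0.1718 L

0.172 L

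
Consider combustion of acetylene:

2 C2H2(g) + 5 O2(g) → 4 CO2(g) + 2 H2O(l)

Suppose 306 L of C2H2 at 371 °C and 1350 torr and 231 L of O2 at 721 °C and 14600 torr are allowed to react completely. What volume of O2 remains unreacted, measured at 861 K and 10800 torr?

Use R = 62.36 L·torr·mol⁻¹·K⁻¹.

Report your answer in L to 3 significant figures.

143 L

n(C2H2) = PV/RT = (1350 × 306) / (62.36 × 644.15) = 10.28 mol
n(O2) = PV/RT = (14600 × 231) / (62.36 × 994.15) = 54.40 mol
For 10.28 mol C2H2, stoichiometry requires (5/2) × 10.28 = 25.70 mol O2; 54.40 mol is available, so C2H2 is limiting.
n(O2) consumed = (5/2) × 10.28 = 25.70 mol; remaining = 54.40 − 25.70 = 28.70 mol
V(O2) = nRT/P = 28.70 × 62.36 × 861 / 10800 = 142.7 L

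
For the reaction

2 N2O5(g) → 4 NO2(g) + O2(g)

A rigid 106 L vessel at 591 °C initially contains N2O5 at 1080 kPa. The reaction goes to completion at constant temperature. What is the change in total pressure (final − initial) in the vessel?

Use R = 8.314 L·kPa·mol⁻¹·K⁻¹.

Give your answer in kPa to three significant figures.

Rigid vessel, constant T ⇒ P scales with total gas moles (2 → 5).
P_final = (5/2) × 1080 = 2700 kPa; ΔP = 2700 − 1080 = 1620 kPa

1620 kPa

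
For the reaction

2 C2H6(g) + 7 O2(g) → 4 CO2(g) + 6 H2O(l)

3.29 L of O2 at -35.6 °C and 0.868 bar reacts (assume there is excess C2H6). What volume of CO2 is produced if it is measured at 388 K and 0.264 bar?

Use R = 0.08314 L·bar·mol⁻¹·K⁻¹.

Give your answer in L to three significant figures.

10.1 L

n(O2) = PV/RT = (0.868 × 3.29) / (0.08314 × 237.55) = 0.1446 mol
n(CO2) = (4/7) × 0.1446 = 0.08263 mol
V = nRT/P = 0.08263 × 0.08314 × 388 / 0.264 = 10.10 L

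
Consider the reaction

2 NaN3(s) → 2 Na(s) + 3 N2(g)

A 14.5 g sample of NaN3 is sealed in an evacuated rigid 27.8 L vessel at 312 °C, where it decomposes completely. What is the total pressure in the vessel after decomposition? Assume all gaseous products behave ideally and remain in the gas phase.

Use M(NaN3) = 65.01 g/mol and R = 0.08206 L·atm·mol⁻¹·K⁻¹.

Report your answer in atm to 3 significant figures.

0.578 atm

n(NaN3) = 14.5 / 65.01 = 0.2230 mol
n(gas produced) = (3/2) × 0.2230 = 0.3345 mol
P = nRT/V = 0.3345 × 0.08206 × 585.15 / 27.8 = 0.5778 atm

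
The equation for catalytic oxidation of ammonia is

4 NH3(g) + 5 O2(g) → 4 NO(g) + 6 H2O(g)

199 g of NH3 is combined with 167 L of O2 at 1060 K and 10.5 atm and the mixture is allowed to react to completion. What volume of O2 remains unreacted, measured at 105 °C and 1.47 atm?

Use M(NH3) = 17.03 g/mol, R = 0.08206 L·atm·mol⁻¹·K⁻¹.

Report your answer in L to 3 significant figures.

n(NH3) = 199 / 17.03 = 11.69 mol
n(O2) = PV/RT = (10.5 × 167) / (0.08206 × 1060) = 20.16 mol
For 11.69 mol NH3, stoichiometry requires (5/4) × 11.69 = 14.61 mol O2; 20.16 mol is available, so NH3 is limiting.
n(O2) consumed = (5/4) × 11.69 = 14.61 mol; remaining = 20.16 − 14.61 = 5.550 mol
V(O2) = nRT/P = 5.550 × 0.08206 × 378.15 / 1.47 = 117.2 L

117 L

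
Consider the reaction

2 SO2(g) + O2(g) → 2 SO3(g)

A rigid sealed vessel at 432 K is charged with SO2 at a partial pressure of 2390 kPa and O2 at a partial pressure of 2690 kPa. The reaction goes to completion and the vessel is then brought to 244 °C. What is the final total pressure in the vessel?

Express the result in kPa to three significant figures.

4650 kPa

At constant V, partial pressures at 432 K are proportional to moles, so apply stoichiometry directly to pressures.
P(O2) required for 2390 kPa of SO2 = (1/2) × 2390 = 1195 kPa; available 2690 kPa, so SO2 is limiting.
P(O2) remaining = 2690 − (1/2) × 2390 = 1495 kPa
P(gaseous products) = (2)/2 × 2390 = 2390 kPa
P_total at 432 K = 1495 + 2390 = 3885 kPa
Scaling to 244 °C: P = 3885 × 517.15/432 = 4651 kPa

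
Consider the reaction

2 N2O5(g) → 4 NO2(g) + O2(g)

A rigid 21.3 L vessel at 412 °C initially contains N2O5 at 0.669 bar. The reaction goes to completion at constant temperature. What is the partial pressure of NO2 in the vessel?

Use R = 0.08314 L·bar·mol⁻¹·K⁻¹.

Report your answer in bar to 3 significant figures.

1.34 bar

n(N2O5)₀ = PV/RT = (0.669 × 21.3) / (0.08314 × 685.15) = 0.2502 mol
n(NO2) = (4/2) × 0.2502 = 0.5004 mol
P(NO2) = nRT/V = 0.5004 × 0.08314 × 685.15 / 21.3 = 1.338 bar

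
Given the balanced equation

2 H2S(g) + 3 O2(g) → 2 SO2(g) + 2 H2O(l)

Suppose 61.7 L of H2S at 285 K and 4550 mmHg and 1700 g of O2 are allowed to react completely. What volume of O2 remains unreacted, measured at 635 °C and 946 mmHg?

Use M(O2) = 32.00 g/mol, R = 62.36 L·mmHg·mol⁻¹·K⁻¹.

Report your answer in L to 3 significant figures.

1760 L

n(H2S) = PV/RT = (4550 × 61.7) / (62.36 × 285) = 15.80 mol
n(O2) = 1700 / 32.00 = 53.12 mol
For 15.80 mol H2S, stoichiometry requires (3/2) × 15.80 = 23.70 mol O2; 53.12 mol is available, so H2S is limiting.
n(O2) consumed = (3/2) × 15.80 = 23.70 mol; remaining = 53.12 − 23.70 = 29.42 mol
V(O2) = nRT/P = 29.42 × 62.36 × 908.15 / 946 = 1761 L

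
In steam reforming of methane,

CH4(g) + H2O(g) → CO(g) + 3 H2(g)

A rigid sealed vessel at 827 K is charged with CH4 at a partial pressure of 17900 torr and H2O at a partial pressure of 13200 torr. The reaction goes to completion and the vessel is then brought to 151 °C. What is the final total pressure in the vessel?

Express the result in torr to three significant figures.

29500 torr

Because the vessel is rigid and T is held at 827 K, work the stoichiometry in partial pressures (P_i = n_iRT/V).
P(H2O) required for 17900 torr of CH4 = (1/1) × 17900 = 17900 torr; available 13200 torr, so H2O is limiting.
P(CH4) remaining = 17900 − (1/1) × 13200 = 4700 torr
P(gaseous products) = (1+3)/1 × 13200 = 52800 torr
P_total at 827 K = 4700 + 52800 = 57500 torr
Scaling to 151 °C: P = 57500 × 424.15/827 = 29490 torr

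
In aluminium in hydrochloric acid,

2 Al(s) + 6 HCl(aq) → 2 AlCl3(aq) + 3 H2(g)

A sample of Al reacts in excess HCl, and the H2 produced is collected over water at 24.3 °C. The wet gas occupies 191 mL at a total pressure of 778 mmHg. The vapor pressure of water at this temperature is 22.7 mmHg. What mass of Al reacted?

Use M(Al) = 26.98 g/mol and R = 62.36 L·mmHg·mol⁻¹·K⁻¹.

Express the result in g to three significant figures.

P(H2) = 778 − 22.7 = 755.3 mmHg
n(H2) = PV/RT = (755.3 × 0.1910) / (62.36 × 297.45) = 0.007777 mol
n(Al) = (2/3) × 0.007777 = 0.005185 mol
m(Al) = 0.005185 × 26.98 = 0.1399 g

0.140 g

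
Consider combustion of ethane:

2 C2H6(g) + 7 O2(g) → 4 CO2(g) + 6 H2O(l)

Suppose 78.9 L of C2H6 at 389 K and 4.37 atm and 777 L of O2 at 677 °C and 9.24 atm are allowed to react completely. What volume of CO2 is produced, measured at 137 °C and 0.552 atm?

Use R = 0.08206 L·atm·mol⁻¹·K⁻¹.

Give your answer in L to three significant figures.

1320 L

n(C2H6) = PV/RT = (4.37 × 78.9) / (0.08206 × 389) = 10.80 mol
n(O2) = PV/RT = (9.24 × 777) / (0.08206 × 950.15) = 92.08 mol
For 10.80 mol C2H6, stoichiometry requires (7/2) × 10.80 = 37.80 mol O2; 92.08 mol is available, so C2H6 is limiting.
n(CO2) = (4/2) × 10.80 = 21.60 mol
V(CO2) = nRT/P = 21.60 × 0.08206 × 410.15 / 0.552 = 1317 L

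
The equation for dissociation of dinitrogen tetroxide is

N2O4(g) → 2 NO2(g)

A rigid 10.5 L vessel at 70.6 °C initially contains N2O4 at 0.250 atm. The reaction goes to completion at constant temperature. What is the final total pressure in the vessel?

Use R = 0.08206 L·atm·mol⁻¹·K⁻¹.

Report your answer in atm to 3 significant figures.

Rigid vessel, constant T ⇒ P scales with total gas moles (1 → 2).
P_final = (2/1) × 0.250 = 0.5000 atm

0.500 atm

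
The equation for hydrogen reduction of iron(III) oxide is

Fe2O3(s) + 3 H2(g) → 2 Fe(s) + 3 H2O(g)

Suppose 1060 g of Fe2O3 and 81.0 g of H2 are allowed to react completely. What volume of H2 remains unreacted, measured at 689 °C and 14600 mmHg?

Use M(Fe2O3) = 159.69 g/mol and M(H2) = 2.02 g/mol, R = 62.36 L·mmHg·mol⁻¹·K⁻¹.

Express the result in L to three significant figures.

83.0 L

n(Fe2O3) = 1060 / 159.69 = 6.638 mol
n(H2) = 81.0 / 2.02 = 40.10 mol
For 6.638 mol Fe2O3, stoichiometry requires (3/1) × 6.638 = 19.91 mol H2; 40.10 mol is available, so Fe2O3 is limiting.
n(H2) consumed = (3/1) × 6.638 = 19.91 mol; remaining = 40.10 − 19.91 = 20.19 mol
V(H2) = nRT/P = 20.19 × 62.36 × 962.15 / 14600 = 82.97 L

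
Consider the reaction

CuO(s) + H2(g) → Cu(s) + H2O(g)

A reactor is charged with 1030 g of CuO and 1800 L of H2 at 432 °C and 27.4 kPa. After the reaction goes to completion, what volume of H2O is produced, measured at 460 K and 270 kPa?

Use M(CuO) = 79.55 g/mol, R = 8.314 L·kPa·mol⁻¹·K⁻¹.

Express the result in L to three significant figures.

n(CuO) = 1030 / 79.55 = 12.95 mol
n(H2) = PV/RT = (27.4 × 1800) / (8.314 × 705.15) = 8.413 mol
For 12.95 mol CuO, stoichiometry requires (1/1) × 12.95 = 12.95 mol H2; 8.413 mol is available, so H2 is limiting.
n(H2O) = (1/1) × 8.413 = 8.413 mol
V(H2O) = nRT/P = 8.413 × 8.314 × 460 / 270 = 119.2 L

119 L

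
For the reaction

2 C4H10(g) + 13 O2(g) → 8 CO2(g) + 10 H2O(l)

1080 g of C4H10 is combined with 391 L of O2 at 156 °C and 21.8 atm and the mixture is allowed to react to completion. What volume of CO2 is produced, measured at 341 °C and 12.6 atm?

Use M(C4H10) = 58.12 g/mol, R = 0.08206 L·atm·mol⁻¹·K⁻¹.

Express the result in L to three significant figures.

297 L

n(C4H10) = 1080 / 58.12 = 18.58 mol
n(O2) = PV/RT = (21.8 × 391) / (0.08206 × 429.15) = 242.0 mol
For 18.58 mol C4H10, stoichiometry requires (13/2) × 18.58 = 120.8 mol O2; 242.0 mol is available, so C4H10 is limiting.
n(CO2) = (8/2) × 18.58 = 74.32 mol
V(CO2) = nRT/P = 74.32 × 0.08206 × 614.15 / 12.6 = 297.3 L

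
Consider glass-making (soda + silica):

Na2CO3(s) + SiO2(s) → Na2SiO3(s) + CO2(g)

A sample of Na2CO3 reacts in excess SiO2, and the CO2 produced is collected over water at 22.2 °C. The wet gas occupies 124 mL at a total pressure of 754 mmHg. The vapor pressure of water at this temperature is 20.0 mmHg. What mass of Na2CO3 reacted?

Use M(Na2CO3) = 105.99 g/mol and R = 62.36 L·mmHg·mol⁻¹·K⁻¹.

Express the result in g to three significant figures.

0.524 g

P(CO2) = 754 − 20.0 = 734.0 mmHg
n(CO2) = PV/RT = (734.0 × 0.1240) / (62.36 × 295.35) = 0.004942 mol
n(Na2CO3) = (1/1) × 0.004942 = 0.004942 mol
m(Na2CO3) = 0.004942 × 105.99 = 0.5238 g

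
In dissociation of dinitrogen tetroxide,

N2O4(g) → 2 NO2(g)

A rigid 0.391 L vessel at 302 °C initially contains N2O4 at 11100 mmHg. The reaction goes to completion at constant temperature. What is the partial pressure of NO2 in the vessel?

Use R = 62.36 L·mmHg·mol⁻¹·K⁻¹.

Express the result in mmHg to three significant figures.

22200 mmHg

n(N2O4)₀ = PV/RT = (11100 × 0.391) / (62.36 × 575.15) = 0.1210 mol
n(NO2) = (2/1) × 0.1210 = 0.2420 mol
P(NO2) = nRT/V = 0.2420 × 62.36 × 575.15 / 0.391 = 22200 mmHg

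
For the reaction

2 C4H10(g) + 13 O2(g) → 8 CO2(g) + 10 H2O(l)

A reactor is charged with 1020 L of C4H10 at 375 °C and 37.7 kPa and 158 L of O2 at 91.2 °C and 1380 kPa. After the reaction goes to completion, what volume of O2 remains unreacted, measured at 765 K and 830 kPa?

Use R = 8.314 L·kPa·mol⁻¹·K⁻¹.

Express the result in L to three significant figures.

196 L

n(C4H10) = PV/RT = (37.7 × 1020) / (8.314 × 648.15) = 7.136 mol
n(O2) = PV/RT = (1380 × 158) / (8.314 × 364.35) = 71.98 mol
For 7.136 mol C4H10, stoichiometry requires (13/2) × 7.136 = 46.38 mol O2; 71.98 mol is available, so C4H10 is limiting.
n(O2) consumed = (13/2) × 7.136 = 46.38 mol; remaining = 71.98 − 46.38 = 25.60 mol
V(O2) = nRT/P = 25.60 × 8.314 × 765 / 830 = 196.2 L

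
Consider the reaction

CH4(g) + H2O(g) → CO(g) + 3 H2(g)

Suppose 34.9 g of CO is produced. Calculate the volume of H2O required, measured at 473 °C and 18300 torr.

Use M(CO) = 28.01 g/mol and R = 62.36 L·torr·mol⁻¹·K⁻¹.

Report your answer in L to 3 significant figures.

n(CO) = 34.90 / 28.01 = 1.246 mol
n(H2O) = (1/1) × 1.246 = 1.246 mol
V = nRT/P = 1.246 × 62.36 × 746.15 / 18300 = 3.168 L

3.17 L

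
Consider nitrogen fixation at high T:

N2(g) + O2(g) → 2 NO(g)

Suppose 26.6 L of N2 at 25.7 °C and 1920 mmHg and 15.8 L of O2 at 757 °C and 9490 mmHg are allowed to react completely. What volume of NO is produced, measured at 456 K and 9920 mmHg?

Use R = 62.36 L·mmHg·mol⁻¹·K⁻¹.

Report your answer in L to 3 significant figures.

n(N2) = PV/RT = (1920 × 26.6) / (62.36 × 298.85) = 2.740 mol
n(O2) = PV/RT = (9490 × 15.8) / (62.36 × 1030.15) = 2.334 mol
For 2.740 mol N2, stoichiometry requires (1/1) × 2.740 = 2.740 mol O2; 2.334 mol is available, so O2 is limiting.
n(NO) = (2/1) × 2.334 = 4.668 mol
V(NO) = nRT/P = 4.668 × 62.36 × 456 / 9920 = 13.38 L

13.4 L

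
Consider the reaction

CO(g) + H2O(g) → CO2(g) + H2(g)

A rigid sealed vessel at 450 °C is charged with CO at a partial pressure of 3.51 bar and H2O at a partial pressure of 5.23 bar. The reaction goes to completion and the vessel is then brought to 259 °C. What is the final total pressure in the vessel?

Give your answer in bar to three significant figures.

Because the vessel is rigid and T is held at 450 °C, work the stoichiometry in partial pressures (P_i = n_iRT/V).
P(H2O) required for 3.51 bar of CO = (1/1) × 3.51 = 3.510 bar; available 5.23 bar, so CO is limiting.
P(H2O) remaining = 5.23 − (1/1) × 3.51 = 1.720 bar
P(gaseous products) = (1+1)/1 × 3.51 = 7.020 bar
P_total at 450 °C = 1.720 + 7.020 = 8.740 bar
Scaling to 259 °C: P = 8.740 × 532.15/723.15 = 6.432 bar

6.43 bar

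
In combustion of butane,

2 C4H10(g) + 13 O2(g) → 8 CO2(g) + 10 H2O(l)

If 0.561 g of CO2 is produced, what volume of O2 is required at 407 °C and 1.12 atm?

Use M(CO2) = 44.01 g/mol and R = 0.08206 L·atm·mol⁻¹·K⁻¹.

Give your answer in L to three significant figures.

n(CO2) = 0.5610 / 44.01 = 0.01275 mol
n(O2) = (13/8) × 0.01275 = 0.02072 mol
V = nRT/P = 0.02072 × 0.08206 × 680.15 / 1.12 = 1.033 L

1.03 L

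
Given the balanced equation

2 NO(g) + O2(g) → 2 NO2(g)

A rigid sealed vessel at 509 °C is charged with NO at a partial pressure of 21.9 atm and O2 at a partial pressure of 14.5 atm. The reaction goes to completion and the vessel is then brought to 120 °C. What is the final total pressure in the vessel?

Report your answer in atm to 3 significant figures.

Because the vessel is rigid and T is held at 509 °C, work the stoichiometry in partial pressures (P_i = n_iRT/V).
P(O2) required for 21.9 atm of NO = (1/2) × 21.9 = 10.95 atm; available 14.5 atm, so NO is limiting.
P(O2) remaining = 14.5 − (1/2) × 21.9 = 3.550 atm
P(gaseous products) = (2)/2 × 21.9 = 21.90 atm
P_total at 509 °C = 3.550 + 21.90 = 25.45 atm
Scaling to 120 °C: P = 25.45 × 393.15/782.15 = 12.79 atm

12.8 atm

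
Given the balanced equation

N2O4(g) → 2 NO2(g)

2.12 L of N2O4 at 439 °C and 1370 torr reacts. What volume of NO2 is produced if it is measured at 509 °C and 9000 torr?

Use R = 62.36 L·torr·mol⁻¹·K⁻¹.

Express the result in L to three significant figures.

n(N2O4) = PV/RT = (1370 × 2.12) / (62.36 × 712.15) = 0.06540 mol
n(NO2) = (2/1) × 0.06540 = 0.1308 mol
V = nRT/P = 0.1308 × 62.36 × 782.15 / 9000 = 0.7089 L

0.709 L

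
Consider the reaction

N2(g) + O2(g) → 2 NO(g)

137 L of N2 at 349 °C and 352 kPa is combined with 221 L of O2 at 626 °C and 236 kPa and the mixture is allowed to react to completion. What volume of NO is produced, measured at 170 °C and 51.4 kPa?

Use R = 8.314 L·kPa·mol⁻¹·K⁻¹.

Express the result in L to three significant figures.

1000 L

n(N2) = PV/RT = (352 × 137) / (8.314 × 622.15) = 9.323 mol
n(O2) = PV/RT = (236 × 221) / (8.314 × 899.15) = 6.977 mol
For 9.323 mol N2, stoichiometry requires (1/1) × 9.323 = 9.323 mol O2; 6.977 mol is available, so O2 is limiting.
n(NO) = (2/1) × 6.977 = 13.95 mol
V(NO) = nRT/P = 13.95 × 8.314 × 443.15 / 51.4 = 999.9 L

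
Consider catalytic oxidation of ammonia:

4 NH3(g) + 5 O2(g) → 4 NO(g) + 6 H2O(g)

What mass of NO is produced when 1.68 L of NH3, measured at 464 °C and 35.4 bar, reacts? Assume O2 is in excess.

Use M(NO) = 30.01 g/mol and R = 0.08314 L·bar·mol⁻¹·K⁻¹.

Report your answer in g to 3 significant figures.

29.1 g

n(NH3) = PV/RT = (35.4 × 1.68) / (0.08314 × 737.15) = 0.9704 mol
n(NO) = (4/4) × 0.9704 = 0.9704 mol
m(NO) = 0.9704 × 30.01 = 29.12 g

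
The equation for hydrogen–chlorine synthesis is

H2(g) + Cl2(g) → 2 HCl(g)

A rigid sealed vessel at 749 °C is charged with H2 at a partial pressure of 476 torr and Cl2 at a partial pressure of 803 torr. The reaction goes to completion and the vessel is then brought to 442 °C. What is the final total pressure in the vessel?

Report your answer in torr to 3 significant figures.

At constant V, partial pressures at 749 °C are proportional to moles, so apply stoichiometry directly to pressures.
P(Cl2) required for 476 torr of H2 = (1/1) × 476 = 476.0 torr; available 803 torr, so H2 is limiting.
P(Cl2) remaining = 803 − (1/1) × 476 = 327.0 torr
P(gaseous products) = (2)/1 × 476 = 952.0 torr
P_total at 749 °C = 327.0 + 952.0 = 1279 torr
Scaling to 442 °C: P = 1279 × 715.15/1022.15 = 894.9 torr

895 torr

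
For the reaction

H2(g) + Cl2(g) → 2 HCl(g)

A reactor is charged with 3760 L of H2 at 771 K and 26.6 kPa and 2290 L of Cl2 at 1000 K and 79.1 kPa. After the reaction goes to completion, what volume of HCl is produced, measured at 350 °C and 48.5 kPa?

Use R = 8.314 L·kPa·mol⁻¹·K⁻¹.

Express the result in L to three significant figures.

n(H2) = PV/RT = (26.6 × 3760) / (8.314 × 771) = 15.60 mol
n(Cl2) = PV/RT = (79.1 × 2290) / (8.314 × 1000) = 21.79 mol
For 15.60 mol H2, stoichiometry requires (1/1) × 15.60 = 15.60 mol Cl2; 21.79 mol is available, so H2 is limiting.
n(HCl) = (2/1) × 15.60 = 31.20 mol
V(HCl) = nRT/P = 31.20 × 8.314 × 623.15 / 48.5 = 3333 L

3330 L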